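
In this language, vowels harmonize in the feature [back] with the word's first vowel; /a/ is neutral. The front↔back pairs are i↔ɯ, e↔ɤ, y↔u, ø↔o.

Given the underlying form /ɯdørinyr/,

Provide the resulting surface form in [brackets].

/ø/ harmonizes with /ɯ/ ([+back]) → [o]
/i/ harmonizes with /ɯ/ ([+back]) → [ɯ]
/y/ harmonizes with /ɯ/ ([+back]) → [u]

[ɯdorɯnur]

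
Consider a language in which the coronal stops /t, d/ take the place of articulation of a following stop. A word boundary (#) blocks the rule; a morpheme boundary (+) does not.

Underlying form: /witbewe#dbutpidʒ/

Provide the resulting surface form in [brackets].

/t/ before /b/ (labial) → [p]
/d/ before /b/ (labial) → [b]
/t/ before /p/ (labial) → [p]

[wipbewe#bbuppidʒ]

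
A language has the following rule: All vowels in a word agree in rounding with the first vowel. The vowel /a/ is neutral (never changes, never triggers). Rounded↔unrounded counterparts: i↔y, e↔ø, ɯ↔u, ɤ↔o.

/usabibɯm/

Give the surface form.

/i/ harmonizes with /u/ ([+round]) → [y]
/ɯ/ harmonizes with /u/ ([+round]) → [u]

[usabybum]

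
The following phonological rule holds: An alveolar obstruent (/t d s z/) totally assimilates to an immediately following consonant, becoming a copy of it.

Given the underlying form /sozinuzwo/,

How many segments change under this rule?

1

/z/ before /w/ → [w] (total assimilation)
1 segment changes.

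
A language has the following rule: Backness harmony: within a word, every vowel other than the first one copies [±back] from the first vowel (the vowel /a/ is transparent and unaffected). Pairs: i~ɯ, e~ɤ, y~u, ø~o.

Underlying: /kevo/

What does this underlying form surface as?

/o/ harmonizes with /e/ ([-back]) → [ø]

[kevø]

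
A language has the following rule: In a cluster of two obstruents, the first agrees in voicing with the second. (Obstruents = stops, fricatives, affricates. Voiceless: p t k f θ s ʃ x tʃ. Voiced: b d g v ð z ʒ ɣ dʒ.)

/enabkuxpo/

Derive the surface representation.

[enapkuxpo]

/b/ before /k/ (voiceless) → [p]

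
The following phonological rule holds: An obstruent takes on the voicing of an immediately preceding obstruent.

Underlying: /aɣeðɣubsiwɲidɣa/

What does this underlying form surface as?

/s/ after /b/ (voiced) → [z]

[aɣeðɣubziwɲidɣa]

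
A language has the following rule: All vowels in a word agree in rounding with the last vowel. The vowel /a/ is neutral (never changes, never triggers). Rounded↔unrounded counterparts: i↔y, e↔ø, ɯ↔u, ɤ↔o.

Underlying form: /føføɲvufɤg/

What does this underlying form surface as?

/ø/ harmonizes with /ɤ/ ([-round]) → [e]
/ø/ harmonizes with /ɤ/ ([-round]) → [e]
/u/ harmonizes with /ɤ/ ([-round]) → [ɯ]

[fefeɲvɯfɤg]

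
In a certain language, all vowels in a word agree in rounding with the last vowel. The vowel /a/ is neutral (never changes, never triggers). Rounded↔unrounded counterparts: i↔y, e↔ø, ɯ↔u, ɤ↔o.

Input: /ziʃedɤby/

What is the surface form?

/i/ harmonizes with /y/ ([+round]) → [y]
/e/ harmonizes with /y/ ([+round]) → [ø]
/ɤ/ harmonizes with /y/ ([+round]) → [o]

[zyʃødoby]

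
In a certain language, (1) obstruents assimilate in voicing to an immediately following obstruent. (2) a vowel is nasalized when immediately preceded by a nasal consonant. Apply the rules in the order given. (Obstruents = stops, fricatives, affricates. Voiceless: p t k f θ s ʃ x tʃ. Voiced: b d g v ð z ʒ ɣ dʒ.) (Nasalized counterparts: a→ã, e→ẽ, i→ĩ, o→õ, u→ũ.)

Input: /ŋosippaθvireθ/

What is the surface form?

Rule 1: /θ/ before /v/ (voiced) → [ð]
After rule 1: ŋosippaðvireθ
Rule 2: /o/ after nasal /ŋ/ → [õ]

[ŋõsippaðvireθ]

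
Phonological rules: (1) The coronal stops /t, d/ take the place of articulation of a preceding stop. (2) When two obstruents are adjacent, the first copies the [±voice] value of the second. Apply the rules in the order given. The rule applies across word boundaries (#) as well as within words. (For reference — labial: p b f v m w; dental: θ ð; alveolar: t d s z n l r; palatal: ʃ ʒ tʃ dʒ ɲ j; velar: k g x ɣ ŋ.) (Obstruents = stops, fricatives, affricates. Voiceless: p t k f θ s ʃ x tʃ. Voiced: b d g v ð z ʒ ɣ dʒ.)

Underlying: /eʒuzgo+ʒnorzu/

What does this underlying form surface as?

[eʒuzgo+ʒnorzu]

Rule 1: no segment meets the rule's conditions; no change.
After rule 1: eʒuzgo+ʒnorzu
Rule 2: no segment meets the rule's conditions; no change.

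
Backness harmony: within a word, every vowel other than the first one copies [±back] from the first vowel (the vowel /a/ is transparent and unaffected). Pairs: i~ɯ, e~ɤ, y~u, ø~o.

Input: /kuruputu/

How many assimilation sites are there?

No segment meets the rule's conditions.

0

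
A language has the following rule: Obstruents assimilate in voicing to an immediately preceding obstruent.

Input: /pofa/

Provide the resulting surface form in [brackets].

[pofa]

no segment meets the rule's conditions; no change.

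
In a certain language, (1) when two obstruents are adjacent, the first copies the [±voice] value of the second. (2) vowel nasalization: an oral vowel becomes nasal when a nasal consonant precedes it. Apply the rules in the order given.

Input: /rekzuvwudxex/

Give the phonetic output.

Rule 1: /k/ before /z/ (voiced) → [g]
Rule 1: /d/ before /x/ (voiceless) → [t]
After rule 1: regzuvwutxex
Rule 2: no segment meets the rule's conditions; no change.

[regzuvwutxex]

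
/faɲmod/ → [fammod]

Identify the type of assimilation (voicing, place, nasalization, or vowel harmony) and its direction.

/ɲ/→[m].
Each target copies a feature from the following segment, so the direction is regressive.

place assimilation, regressive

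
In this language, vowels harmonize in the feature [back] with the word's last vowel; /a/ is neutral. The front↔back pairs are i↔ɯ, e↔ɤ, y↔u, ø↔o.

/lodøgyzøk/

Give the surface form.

[lødøgyzøk]

/o/ harmonizes with /ø/ ([-back]) → [ø]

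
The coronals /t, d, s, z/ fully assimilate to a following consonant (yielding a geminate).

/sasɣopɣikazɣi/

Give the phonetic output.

/s/ before /ɣ/ → [ɣ] (total assimilation)
/z/ before /ɣ/ → [ɣ] (total assimilation)

[saɣɣopɣikaɣɣi]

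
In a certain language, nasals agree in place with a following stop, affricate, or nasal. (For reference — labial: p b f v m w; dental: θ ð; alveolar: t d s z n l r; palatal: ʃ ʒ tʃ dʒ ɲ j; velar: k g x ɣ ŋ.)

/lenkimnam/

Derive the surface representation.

/n/ before /k/ (velar) → [ŋ]
/m/ before /n/ (alveolar) → [n]

[leŋkinnam]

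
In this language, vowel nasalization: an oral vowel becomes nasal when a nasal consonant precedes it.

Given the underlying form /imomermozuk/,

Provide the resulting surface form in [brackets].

[imõmẽrmõzuk]

/o/ after nasal /m/ → [õ]
/e/ after nasal /m/ → [ẽ]
/o/ after nasal /m/ → [õ]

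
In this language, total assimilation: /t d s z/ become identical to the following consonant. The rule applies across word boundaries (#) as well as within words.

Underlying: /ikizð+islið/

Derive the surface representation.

/z/ before /ð/ → [ð] (total assimilation)
/s/ before /l/ → [l] (total assimilation)

[ikiðð+illið]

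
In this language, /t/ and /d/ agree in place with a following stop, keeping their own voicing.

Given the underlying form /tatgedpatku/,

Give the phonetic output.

[takgebpakku]

/t/ before /g/ (velar) → [k]
/d/ before /p/ (labial) → [b]
/t/ before /k/ (velar) → [k]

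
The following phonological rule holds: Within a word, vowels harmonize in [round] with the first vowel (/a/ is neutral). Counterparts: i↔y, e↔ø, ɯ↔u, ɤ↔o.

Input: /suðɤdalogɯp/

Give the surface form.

/ɤ/ harmonizes with /u/ ([+round]) → [o]
/ɯ/ harmonizes with /u/ ([+round]) → [u]

[suðodalogup]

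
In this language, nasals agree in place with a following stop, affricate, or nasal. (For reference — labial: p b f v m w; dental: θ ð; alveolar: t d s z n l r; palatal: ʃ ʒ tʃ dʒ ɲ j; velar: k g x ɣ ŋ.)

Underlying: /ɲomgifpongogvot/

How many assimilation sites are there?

2

/m/ before /g/ (velar) → [ŋ]
/n/ before /g/ (velar) → [ŋ]
2 segments change.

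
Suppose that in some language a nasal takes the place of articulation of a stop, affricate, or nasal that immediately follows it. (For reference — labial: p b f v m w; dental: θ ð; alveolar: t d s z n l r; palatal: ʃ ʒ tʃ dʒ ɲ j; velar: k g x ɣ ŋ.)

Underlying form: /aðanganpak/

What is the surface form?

[aðaŋgampak]

/n/ before /g/ (velar) → [ŋ]
/n/ before /p/ (labial) → [m]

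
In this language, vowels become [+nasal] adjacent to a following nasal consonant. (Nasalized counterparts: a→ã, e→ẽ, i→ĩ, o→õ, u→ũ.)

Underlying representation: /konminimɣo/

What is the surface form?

/o/ before nasal /n/ → [õ]
/i/ before nasal /n/ → [ĩ]
/i/ before nasal /m/ → [ĩ]

[kõnmĩnĩmɣo]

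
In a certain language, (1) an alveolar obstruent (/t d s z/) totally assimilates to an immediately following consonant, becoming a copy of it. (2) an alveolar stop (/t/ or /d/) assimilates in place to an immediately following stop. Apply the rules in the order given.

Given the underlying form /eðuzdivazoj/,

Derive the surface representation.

Rule 1: /z/ before /d/ → [d] (total assimilation)
After rule 1: eðuddivazoj
Rule 2: no segment meets the rule's conditions; no change.

[eðuddivazoj]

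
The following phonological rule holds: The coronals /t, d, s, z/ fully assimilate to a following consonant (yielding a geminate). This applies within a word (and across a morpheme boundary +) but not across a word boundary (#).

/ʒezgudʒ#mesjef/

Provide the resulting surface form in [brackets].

[ʒeggudʒ#mejjef]

/z/ before /g/ → [g] (total assimilation)
/s/ before /j/ → [j] (total assimilation)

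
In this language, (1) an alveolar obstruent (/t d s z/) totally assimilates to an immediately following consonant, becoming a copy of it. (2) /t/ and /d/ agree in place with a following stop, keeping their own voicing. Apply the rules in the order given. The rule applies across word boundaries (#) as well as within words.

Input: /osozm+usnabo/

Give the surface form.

[osomm+unnabo]

Rule 1: /z/ before /m/ → [m] (total assimilation)
Rule 1: /s/ before /n/ → [n] (total assimilation)
After rule 1: osomm+unnabo
Rule 2: no segment meets the rule's conditions; no change.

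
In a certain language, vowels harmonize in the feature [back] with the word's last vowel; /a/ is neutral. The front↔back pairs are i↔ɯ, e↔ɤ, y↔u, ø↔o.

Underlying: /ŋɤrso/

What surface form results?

[ŋɤrso]

no segment meets the rule's conditions; no change.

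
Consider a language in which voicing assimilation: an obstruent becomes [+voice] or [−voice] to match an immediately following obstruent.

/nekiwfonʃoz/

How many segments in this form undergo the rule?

No segment meets the rule's conditions.

0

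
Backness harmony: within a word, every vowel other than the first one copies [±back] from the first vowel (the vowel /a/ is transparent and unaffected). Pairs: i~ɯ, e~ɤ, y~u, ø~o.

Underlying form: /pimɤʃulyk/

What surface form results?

/ɤ/ harmonizes with /i/ ([-back]) → [e]
/u/ harmonizes with /i/ ([-back]) → [y]

[pimeʃylyk]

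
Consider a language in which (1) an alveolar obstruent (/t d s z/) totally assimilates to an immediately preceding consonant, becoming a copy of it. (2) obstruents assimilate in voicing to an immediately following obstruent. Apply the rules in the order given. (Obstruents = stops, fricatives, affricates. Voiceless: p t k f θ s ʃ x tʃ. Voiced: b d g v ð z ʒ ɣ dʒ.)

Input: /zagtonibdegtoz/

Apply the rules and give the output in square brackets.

Rule 1: /t/ after /g/ → [g] (total assimilation)
Rule 1: /d/ after /b/ → [b] (total assimilation)
Rule 1: /t/ after /g/ → [g] (total assimilation)
After rule 1: zaggonibbeggoz
Rule 2: no segment meets the rule's conditions; no change.

[zaggonibbeggoz]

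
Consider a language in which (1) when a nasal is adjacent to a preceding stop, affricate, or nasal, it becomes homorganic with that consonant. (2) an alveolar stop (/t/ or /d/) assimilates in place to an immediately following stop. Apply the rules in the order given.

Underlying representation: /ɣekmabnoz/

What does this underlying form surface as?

Rule 1: /m/ after /k/ (velar) → [ŋ]
Rule 1: /n/ after /b/ (labial) → [m]
After rule 1: ɣekŋabmoz
Rule 2: no segment meets the rule's conditions; no change.

[ɣekŋabmoz]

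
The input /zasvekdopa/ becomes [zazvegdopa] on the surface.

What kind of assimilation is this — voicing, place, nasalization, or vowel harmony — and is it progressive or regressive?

/s/→[z] /k/→[g].
Each target copies a feature from the following segment, so the direction is regressive.

voicing assimilation, regressive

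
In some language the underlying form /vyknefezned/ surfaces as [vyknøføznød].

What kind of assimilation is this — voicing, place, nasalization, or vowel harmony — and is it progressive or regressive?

vowel harmony, progressive

/e/→[ø] /e/→[ø] /e/→[ø].
Vowels agree with the first vowel, so the harmony is progressive.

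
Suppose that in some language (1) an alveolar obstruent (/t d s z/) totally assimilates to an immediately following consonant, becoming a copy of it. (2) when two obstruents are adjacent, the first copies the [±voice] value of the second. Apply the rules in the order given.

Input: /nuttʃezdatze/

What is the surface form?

[nutʃtʃeddazze]

Rule 1: /t/ before /tʃ/ → [tʃ] (total assimilation)
Rule 1: /z/ before /d/ → [d] (total assimilation)
Rule 1: /t/ before /z/ → [z] (total assimilation)
After rule 1: nutʃtʃeddazze
Rule 2: no segment meets the rule's conditions; no change.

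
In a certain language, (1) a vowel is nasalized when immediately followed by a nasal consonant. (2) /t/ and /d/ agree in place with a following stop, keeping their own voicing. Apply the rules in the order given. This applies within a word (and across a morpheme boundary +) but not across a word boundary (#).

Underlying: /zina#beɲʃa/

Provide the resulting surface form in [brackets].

[zĩna#bẽɲʃa]

Rule 1: /i/ before nasal /n/ → [ĩ]
Rule 1: /e/ before nasal /ɲ/ → [ẽ]
After rule 1: zĩna#bẽɲʃa
Rule 2: no segment meets the rule's conditions; no change.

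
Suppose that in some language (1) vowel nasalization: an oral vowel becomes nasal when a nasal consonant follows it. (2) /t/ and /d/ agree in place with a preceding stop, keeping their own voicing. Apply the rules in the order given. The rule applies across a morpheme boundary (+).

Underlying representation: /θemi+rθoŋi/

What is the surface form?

Rule 1: /e/ before nasal /m/ → [ẽ]
Rule 1: /o/ before nasal /ŋ/ → [õ]
After rule 1: θẽmi+rθõŋi
Rule 2: no segment meets the rule's conditions; no change.

[θẽmi+rθõŋi]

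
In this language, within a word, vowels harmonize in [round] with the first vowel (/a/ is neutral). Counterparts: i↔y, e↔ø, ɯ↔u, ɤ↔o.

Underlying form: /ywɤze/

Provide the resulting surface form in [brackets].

[ywozø]

/ɤ/ harmonizes with /y/ ([+round]) → [o]
/e/ harmonizes with /y/ ([+round]) → [ø]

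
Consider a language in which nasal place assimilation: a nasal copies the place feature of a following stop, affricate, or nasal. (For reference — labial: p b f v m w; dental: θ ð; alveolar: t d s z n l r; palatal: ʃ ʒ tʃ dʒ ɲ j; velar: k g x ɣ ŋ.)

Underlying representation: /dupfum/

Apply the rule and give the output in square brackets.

no segment meets the rule's conditions; no change.

[dupfum]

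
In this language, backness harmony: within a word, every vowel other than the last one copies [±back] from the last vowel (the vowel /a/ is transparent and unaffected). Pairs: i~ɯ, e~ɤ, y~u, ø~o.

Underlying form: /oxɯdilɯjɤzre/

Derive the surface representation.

[øxidilijezre]

/o/ harmonizes with /e/ ([-back]) → [ø]
/ɯ/ harmonizes with /e/ ([-back]) → [i]
/ɯ/ harmonizes with /e/ ([-back]) → [i]
/ɤ/ harmonizes with /e/ ([-back]) → [e]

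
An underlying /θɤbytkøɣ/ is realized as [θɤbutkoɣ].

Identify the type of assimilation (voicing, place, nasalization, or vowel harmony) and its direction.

vowel harmony, progressive

/y/→[u] /ø/→[o].
Vowels agree with the first vowel, so the harmony is progressive.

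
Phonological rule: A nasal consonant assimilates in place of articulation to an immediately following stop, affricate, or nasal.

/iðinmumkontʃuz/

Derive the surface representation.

[iðimmuŋkoɲtʃuz]

/n/ before /m/ (labial) → [m]
/m/ before /k/ (velar) → [ŋ]
/n/ before /tʃ/ (palatal) → [ɲ]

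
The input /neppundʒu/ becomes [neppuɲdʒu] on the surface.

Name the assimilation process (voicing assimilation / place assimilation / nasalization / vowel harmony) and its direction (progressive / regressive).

place assimilation, regressive

/n/→[ɲ].
Each target copies a feature from the following segment, so the direction is regressive.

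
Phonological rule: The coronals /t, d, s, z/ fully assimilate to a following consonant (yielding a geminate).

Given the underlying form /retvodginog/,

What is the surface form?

[revvogginog]

/t/ before /v/ → [v] (total assimilation)
/d/ before /g/ → [g] (total assimilation)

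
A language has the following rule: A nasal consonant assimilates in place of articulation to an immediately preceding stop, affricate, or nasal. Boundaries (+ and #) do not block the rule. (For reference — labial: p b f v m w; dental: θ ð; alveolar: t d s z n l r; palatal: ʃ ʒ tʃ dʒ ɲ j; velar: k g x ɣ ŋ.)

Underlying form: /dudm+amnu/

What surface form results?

[dudn+ammu]

/m/ after /d/ (alveolar) → [n]
/n/ after /m/ (labial) → [m]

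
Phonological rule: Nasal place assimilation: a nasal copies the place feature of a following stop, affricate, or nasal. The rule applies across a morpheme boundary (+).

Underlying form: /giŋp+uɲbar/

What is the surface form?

/ŋ/ before /p/ (labial) → [m]
/ɲ/ before /b/ (labial) → [m]

[gimp+umbar]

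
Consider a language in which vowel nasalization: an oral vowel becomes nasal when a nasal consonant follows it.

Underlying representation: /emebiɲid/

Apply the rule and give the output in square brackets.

/e/ before nasal /m/ → [ẽ]
/i/ before nasal /ɲ/ → [ĩ]

[ẽmebĩɲid]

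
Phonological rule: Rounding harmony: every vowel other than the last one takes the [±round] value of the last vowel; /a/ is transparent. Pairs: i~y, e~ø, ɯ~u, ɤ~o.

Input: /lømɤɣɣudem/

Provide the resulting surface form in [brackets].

[lemɤɣɣɯdem]

/ø/ harmonizes with /e/ ([-round]) → [e]
/u/ harmonizes with /e/ ([-round]) → [ɯ]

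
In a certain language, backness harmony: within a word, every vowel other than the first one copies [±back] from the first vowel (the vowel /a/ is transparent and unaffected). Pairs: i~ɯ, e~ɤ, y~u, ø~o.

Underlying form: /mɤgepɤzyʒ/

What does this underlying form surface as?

/e/ harmonizes with /ɤ/ ([+back]) → [ɤ]
/y/ harmonizes with /ɤ/ ([+back]) → [u]

[mɤgɤpɤzuʒ]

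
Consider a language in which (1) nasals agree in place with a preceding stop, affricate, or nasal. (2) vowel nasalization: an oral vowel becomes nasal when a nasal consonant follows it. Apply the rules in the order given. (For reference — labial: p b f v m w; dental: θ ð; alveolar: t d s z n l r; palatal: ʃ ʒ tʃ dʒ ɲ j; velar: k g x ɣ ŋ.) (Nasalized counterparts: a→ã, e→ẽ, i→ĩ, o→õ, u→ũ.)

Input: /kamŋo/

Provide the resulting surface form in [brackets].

[kãmmo]

Rule 1: /ŋ/ after /m/ (labial) → [m]
After rule 1: kammo
Rule 2: /a/ before nasal /m/ → [ã]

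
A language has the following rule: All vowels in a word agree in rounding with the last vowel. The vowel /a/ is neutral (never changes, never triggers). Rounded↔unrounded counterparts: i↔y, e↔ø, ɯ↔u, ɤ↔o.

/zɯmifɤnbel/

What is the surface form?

[zɯmifɤnbel]

no segment meets the rule's conditions; no change.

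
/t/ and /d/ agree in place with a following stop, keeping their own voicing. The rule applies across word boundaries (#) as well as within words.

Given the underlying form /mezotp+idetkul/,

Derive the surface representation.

/t/ before /p/ (labial) → [p]
/t/ before /k/ (velar) → [k]

[mezopp+idekkul]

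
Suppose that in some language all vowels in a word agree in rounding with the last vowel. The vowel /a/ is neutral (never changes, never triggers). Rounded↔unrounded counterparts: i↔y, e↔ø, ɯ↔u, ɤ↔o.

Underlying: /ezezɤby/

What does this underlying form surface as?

/e/ harmonizes with /y/ ([+round]) → [ø]
/e/ harmonizes with /y/ ([+round]) → [ø]
/ɤ/ harmonizes with /y/ ([+round]) → [o]

[øzøzoby]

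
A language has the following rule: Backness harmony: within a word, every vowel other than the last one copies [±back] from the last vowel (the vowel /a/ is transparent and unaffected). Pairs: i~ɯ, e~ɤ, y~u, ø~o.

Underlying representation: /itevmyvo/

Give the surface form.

/i/ harmonizes with /o/ ([+back]) → [ɯ]
/e/ harmonizes with /o/ ([+back]) → [ɤ]
/y/ harmonizes with /o/ ([+back]) → [u]

[ɯtɤvmuvo]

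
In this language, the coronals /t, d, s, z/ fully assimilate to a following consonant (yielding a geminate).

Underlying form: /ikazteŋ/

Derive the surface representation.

/z/ before /t/ → [t] (total assimilation)

[ikatteŋ]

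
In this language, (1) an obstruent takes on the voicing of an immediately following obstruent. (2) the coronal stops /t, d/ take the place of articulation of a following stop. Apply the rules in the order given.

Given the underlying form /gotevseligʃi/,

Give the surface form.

Rule 1: /v/ before /s/ (voiceless) → [f]
Rule 1: /g/ before /ʃ/ (voiceless) → [k]
After rule 1: gotefselikʃi
Rule 2: no segment meets the rule's conditions; no change.

[gotefselikʃi]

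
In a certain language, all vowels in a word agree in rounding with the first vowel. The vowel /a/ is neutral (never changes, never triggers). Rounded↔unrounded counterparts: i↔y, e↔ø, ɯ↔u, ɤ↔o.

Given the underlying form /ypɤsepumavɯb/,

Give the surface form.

[yposøpumavub]

/ɤ/ harmonizes with /y/ ([+round]) → [o]
/e/ harmonizes with /y/ ([+round]) → [ø]
/ɯ/ harmonizes with /y/ ([+round]) → [u]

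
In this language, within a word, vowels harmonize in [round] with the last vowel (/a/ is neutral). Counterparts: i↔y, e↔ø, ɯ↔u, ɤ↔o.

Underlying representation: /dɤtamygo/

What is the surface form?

/ɤ/ harmonizes with /o/ ([+round]) → [o]

[dotamygo]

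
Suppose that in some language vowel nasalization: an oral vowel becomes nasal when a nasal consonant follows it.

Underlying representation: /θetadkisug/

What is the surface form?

no segment meets the rule's conditions; no change.

[θetadkisug]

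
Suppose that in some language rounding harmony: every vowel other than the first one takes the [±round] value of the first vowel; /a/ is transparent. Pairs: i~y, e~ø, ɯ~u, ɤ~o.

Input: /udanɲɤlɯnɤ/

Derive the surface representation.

/ɤ/ harmonizes with /u/ ([+round]) → [o]
/ɯ/ harmonizes with /u/ ([+round]) → [u]
/ɤ/ harmonizes with /u/ ([+round]) → [o]

[udanɲoluno]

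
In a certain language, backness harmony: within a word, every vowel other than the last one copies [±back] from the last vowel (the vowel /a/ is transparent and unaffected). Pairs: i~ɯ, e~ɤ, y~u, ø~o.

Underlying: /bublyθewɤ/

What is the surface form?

[bubluθɤwɤ]

/y/ harmonizes with /ɤ/ ([+back]) → [u]
/e/ harmonizes with /ɤ/ ([+back]) → [ɤ]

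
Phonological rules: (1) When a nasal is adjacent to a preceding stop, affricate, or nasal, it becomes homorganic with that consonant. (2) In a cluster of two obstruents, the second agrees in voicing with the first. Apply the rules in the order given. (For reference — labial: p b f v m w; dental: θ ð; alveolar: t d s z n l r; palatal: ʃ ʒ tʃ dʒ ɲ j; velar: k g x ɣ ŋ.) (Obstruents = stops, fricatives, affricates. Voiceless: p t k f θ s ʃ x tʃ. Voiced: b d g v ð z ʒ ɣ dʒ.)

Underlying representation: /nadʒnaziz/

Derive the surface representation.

[nadʒɲaziz]

Rule 1: /n/ after /dʒ/ (palatal) → [ɲ]
After rule 1: nadʒɲaziz
Rule 2: no segment meets the rule's conditions; no change.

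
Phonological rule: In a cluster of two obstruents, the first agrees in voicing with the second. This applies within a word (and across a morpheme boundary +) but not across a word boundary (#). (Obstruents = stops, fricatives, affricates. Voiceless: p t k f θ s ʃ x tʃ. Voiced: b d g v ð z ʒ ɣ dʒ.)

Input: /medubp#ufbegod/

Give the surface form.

[medupp#uvbegod]

/b/ before /p/ (voiceless) → [p]
/f/ before /b/ (voiced) → [v]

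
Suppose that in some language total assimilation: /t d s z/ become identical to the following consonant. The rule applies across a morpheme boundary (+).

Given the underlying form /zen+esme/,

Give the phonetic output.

/s/ before /m/ → [m] (total assimilation)

[zen+emme]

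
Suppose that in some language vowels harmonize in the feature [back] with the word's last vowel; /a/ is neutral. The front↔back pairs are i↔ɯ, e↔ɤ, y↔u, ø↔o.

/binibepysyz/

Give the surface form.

no segment meets the rule's conditions; no change.

[binibepysyz]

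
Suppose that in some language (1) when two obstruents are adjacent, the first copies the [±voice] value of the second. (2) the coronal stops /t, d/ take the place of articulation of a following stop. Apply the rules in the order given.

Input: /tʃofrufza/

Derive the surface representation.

Rule 1: /f/ before /z/ (voiced) → [v]
After rule 1: tʃofruvza
Rule 2: no segment meets the rule's conditions; no change.

[tʃofruvza]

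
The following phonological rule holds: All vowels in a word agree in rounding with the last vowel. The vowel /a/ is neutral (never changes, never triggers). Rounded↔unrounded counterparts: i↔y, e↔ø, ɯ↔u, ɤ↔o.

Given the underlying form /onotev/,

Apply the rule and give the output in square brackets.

/o/ harmonizes with /e/ ([-round]) → [ɤ]
/o/ harmonizes with /e/ ([-round]) → [ɤ]

[ɤnɤtev]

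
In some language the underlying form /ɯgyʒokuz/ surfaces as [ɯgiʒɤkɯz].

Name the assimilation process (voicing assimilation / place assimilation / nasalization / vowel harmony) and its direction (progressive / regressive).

/y/→[i] /o/→[ɤ] /u/→[ɯ].
Vowels agree with the first vowel, so the harmony is progressive.

vowel harmony, progressive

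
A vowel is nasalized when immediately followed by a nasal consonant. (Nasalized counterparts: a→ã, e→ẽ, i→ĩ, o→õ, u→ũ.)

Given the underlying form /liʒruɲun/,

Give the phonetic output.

/u/ before nasal /ɲ/ → [ũ]
/u/ before nasal /n/ → [ũ]

[liʒrũɲũn]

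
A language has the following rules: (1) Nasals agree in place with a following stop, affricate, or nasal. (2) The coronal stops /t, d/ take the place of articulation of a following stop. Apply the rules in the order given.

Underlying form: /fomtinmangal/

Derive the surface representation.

Rule 1: /m/ before /t/ (alveolar) → [n]
Rule 1: /n/ before /m/ (labial) → [m]
Rule 1: /n/ before /g/ (velar) → [ŋ]
After rule 1: fontimmaŋgal
Rule 2: no segment meets the rule's conditions; no change.

[fontimmaŋgal]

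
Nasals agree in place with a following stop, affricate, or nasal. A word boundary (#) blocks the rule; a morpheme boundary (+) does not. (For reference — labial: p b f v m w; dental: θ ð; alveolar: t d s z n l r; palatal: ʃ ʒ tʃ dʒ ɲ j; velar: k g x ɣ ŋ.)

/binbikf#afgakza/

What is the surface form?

/n/ before /b/ (labial) → [m]

[bimbikf#afgakza]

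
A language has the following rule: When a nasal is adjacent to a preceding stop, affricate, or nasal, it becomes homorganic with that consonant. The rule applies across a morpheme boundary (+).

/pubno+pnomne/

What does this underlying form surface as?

/n/ after /b/ (labial) → [m]
/n/ after /p/ (labial) → [m]
/n/ after /m/ (labial) → [m]

[pubmo+pmomme]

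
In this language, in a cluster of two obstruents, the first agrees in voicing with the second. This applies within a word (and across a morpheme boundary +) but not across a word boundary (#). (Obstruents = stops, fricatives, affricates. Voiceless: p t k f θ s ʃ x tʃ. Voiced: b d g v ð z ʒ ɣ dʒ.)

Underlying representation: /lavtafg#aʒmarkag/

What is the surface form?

[laftavg#aʒmarkag]

/v/ before /t/ (voiceless) → [f]
/f/ before /g/ (voiced) → [v]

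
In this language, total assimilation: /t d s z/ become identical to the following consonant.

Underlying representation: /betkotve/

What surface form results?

[bekkovve]

/t/ before /k/ → [k] (total assimilation)
/t/ before /v/ → [v] (total assimilation)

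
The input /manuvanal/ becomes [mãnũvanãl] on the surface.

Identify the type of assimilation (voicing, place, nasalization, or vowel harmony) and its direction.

nasalization, progressive

/a/→[ã] /u/→[ũ] /a/→[ã].
Each target copies a feature from the preceding segment, so the direction is progressive.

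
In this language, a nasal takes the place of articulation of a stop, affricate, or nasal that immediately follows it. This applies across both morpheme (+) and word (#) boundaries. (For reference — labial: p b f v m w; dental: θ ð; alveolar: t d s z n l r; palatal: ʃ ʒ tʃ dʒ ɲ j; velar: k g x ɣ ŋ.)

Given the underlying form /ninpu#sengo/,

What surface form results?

[nimpu#seŋgo]

/n/ before /p/ (labial) → [m]
/n/ before /g/ (velar) → [ŋ]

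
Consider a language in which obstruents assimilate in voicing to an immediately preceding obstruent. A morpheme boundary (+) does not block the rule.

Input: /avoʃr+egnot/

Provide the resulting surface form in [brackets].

[avoʃr+egnot]

no segment meets the rule's conditions; no change.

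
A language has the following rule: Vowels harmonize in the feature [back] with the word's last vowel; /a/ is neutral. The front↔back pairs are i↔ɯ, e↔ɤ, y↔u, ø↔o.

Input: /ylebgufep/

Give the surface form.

/u/ harmonizes with /e/ ([-back]) → [y]

[ylebgyfep]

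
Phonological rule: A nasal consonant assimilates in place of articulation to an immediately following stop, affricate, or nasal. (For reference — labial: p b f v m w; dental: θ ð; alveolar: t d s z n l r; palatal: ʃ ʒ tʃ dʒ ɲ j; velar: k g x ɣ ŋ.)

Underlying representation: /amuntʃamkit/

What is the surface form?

[amuɲtʃaŋkit]

/n/ before /tʃ/ (palatal) → [ɲ]
/m/ before /k/ (velar) → [ŋ]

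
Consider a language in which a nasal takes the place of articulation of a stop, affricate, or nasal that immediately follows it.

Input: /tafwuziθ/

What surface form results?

no segment meets the rule's conditions; no change.

[tafwuziθ]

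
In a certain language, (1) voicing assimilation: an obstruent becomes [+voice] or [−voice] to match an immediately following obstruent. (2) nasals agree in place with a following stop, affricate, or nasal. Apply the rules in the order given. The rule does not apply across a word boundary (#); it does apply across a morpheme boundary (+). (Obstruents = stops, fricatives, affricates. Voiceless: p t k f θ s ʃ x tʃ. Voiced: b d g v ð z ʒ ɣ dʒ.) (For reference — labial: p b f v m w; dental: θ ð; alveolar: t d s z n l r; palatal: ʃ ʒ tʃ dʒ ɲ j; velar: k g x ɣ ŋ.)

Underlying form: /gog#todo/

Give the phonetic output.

Rule 1: no segment meets the rule's conditions; no change.
After rule 1: gog#todo
Rule 2: no segment meets the rule's conditions; no change.

[gog#todo]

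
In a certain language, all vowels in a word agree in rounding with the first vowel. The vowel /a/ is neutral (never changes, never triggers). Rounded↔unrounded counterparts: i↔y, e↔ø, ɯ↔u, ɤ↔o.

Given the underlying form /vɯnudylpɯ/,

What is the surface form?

[vɯnɯdilpɯ]

/u/ harmonizes with /ɯ/ ([-round]) → [ɯ]
/y/ harmonizes with /ɯ/ ([-round]) → [i]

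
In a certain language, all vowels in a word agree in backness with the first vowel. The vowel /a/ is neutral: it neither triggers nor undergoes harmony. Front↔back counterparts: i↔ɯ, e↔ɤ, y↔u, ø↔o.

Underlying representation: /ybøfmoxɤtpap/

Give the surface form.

[ybøfmøxetpap]

/o/ harmonizes with /y/ ([-back]) → [ø]
/ɤ/ harmonizes with /y/ ([-back]) → [e]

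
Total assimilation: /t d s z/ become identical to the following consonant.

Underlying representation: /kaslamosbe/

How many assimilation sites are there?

2

/s/ before /l/ → [l] (total assimilation)
/s/ before /b/ → [b] (total assimilation)
2 segments change.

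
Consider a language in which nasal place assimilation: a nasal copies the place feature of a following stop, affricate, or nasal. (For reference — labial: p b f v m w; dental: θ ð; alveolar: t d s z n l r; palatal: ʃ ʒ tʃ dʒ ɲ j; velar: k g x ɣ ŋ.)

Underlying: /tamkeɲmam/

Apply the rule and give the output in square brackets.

[taŋkemmam]

/m/ before /k/ (velar) → [ŋ]
/ɲ/ before /m/ (labial) → [m]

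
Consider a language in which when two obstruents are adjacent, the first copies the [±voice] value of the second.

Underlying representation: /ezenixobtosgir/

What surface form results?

[ezenixoptozgir]

/b/ before /t/ (voiceless) → [p]
/s/ before /g/ (voiced) → [z]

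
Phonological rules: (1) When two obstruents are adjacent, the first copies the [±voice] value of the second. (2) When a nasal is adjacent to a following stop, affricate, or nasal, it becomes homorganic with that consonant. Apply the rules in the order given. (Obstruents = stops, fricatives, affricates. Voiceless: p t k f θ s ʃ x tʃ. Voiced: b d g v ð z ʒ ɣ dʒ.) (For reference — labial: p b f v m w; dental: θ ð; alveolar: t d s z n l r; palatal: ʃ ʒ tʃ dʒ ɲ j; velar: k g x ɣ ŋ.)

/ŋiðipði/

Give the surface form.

[ŋiðibði]

Rule 1: /p/ before /ð/ (voiced) → [b]
After rule 1: ŋiðibði
Rule 2: no segment meets the rule's conditions; no change.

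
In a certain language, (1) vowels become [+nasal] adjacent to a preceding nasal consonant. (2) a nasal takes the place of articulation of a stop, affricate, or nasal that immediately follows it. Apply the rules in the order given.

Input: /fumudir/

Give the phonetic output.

[fumũdir]

Rule 1: /u/ after nasal /m/ → [ũ]
After rule 1: fumũdir
Rule 2: no segment meets the rule's conditions; no change.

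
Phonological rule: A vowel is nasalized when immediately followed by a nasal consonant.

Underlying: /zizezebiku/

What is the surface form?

no segment meets the rule's conditions; no change.

[zizezebiku]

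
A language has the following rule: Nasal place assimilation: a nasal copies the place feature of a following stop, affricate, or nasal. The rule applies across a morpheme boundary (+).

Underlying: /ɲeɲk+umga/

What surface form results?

[ɲeŋk+uŋga]

/ɲ/ before /k/ (velar) → [ŋ]
/m/ before /g/ (velar) → [ŋ]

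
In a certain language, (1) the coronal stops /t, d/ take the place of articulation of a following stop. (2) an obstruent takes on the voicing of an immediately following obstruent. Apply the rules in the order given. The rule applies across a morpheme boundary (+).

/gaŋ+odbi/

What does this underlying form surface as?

Rule 1: /d/ before /b/ (labial) → [b]
After rule 1: gaŋ+obbi
Rule 2: no segment meets the rule's conditions; no change.

[gaŋ+obbi]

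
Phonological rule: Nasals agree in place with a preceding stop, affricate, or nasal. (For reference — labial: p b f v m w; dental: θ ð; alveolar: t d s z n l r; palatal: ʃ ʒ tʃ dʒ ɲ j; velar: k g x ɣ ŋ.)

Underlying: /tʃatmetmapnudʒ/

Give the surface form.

[tʃatnetnapmudʒ]

/m/ after /t/ (alveolar) → [n]
/m/ after /t/ (alveolar) → [n]
/n/ after /p/ (labial) → [m]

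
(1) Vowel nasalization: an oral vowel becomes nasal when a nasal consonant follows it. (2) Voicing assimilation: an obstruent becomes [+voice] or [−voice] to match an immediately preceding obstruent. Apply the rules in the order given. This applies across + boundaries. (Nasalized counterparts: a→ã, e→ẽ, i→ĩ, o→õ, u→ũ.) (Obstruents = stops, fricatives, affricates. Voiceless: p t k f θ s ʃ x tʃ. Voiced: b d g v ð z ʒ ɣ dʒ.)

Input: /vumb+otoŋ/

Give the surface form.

Rule 1: /u/ before nasal /m/ → [ũ]
Rule 1: /o/ before nasal /ŋ/ → [õ]
After rule 1: vũmb+otõŋ
Rule 2: no segment meets the rule's conditions; no change.

[vũmb+otõŋ]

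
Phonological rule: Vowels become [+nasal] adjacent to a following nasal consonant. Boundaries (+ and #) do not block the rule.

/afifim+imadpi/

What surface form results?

[afifĩm+ĩmadpi]

/i/ before nasal /m/ → [ĩ]
/i/ before nasal /m/ → [ĩ]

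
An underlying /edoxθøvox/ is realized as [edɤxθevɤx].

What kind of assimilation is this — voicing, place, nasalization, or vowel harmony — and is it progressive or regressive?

/o/→[ɤ] /ø/→[e] /o/→[ɤ].
Vowels agree with the first vowel, so the harmony is progressive.

vowel harmony, progressive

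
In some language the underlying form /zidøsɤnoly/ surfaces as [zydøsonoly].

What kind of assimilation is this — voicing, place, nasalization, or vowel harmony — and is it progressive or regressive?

vowel harmony, regressive

/i/→[y] /ɤ/→[o].
Vowels agree with the last vowel, so the harmony is regressive.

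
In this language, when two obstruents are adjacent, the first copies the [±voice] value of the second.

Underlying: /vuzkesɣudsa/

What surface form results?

[vuskezɣutsa]

/z/ before /k/ (voiceless) → [s]
/s/ before /ɣ/ (voiced) → [z]
/d/ before /s/ (voiceless) → [t]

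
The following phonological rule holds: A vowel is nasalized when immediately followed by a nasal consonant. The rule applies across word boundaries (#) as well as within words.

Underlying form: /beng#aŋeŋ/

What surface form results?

[bẽng#ãŋẽŋ]

/e/ before nasal /n/ → [ẽ]
/a/ before nasal /ŋ/ → [ã]
/e/ before nasal /ŋ/ → [ẽ]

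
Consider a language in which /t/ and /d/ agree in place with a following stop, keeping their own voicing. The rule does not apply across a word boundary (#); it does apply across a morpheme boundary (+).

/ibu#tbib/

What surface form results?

[ibu#pbib]

/t/ before /b/ (labial) → [p]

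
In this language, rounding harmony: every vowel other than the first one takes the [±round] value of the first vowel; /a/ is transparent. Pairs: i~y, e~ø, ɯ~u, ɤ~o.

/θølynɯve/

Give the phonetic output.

[θølynuvø]

/ɯ/ harmonizes with /ø/ ([+round]) → [u]
/e/ harmonizes with /ø/ ([+round]) → [ø]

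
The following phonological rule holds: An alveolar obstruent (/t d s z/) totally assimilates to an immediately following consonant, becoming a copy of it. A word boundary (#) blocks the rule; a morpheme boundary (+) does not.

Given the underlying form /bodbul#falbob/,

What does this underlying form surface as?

[bobbul#falbob]

/d/ before /b/ → [b] (total assimilation)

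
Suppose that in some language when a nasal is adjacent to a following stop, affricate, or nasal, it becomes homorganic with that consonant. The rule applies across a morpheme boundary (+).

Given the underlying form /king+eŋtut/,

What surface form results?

[kiŋg+entut]

/n/ before /g/ (velar) → [ŋ]
/ŋ/ before /t/ (alveolar) → [n]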